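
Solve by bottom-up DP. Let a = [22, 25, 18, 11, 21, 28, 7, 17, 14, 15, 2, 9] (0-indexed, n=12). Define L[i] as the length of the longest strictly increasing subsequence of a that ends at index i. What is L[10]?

1

   i    0    1    2    3    4    5    6    7    8    9   10   11
a[i]   22   25   18   11   21   28    7   17   14   15    2    9
L[i]    1    2    1    1    2    3    1    2    2    3    1    2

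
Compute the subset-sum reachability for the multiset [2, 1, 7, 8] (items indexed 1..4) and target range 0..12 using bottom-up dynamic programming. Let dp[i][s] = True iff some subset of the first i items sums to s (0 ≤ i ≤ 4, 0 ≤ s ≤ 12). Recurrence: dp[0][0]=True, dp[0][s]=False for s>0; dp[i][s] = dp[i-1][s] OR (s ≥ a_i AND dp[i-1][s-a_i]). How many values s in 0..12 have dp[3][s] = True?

i\s   0   1   2   3   4   5   6   7   8   9  10  11  12
  0   T   F   F   F   F   F   F   F   F   F   F   F   F
  1   T   F   T   F   F   F   F   F   F   F   F   F   F
  2   T   T   T   T   F   F   F   F   F   F   F   F   F
  3   T   T   T   T   F   F   F   T   T   T   T   F   F
  4   T   T   T   T   F   F   F   T   T   T   T   T   F

8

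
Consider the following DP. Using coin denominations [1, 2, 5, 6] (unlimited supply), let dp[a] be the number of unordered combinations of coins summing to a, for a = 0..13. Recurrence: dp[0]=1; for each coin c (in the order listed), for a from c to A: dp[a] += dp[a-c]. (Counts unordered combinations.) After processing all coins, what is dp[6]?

6

after  coin     0     1     2     3     4     5     6     7     8     9    10    11    12    13
          1     1     1     1     1     1     1     1     1     1     1     1     1     1     1
          2     1     1     2     2     3     3     4     4     5     5     6     6     7     7
          5     1     1     2     2     3     4     5     6     7     8    10    11    13    14
          6     1     1     2     2     3     4     6     7     9    10    13    15    19    21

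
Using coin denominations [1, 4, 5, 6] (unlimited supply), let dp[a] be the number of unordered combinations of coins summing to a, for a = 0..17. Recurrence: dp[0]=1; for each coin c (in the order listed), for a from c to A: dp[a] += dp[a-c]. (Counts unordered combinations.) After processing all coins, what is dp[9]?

after  coin     0     1     2     3     4     5     6     7     8     9    10    11    12    13    14    15    16    17
          1     1     1     1     1     1     1     1     1     1     1     1     1     1     1     1     1     1     1
          4     1     1     1     1     2     2     2     2     3     3     3     3     4     4     4     4     5     5
          5     1     1     1     1     2     3     3     3     4     5     6     6     7     8     9    10    11    12
          6     1     1     1     1     2     3     4     4     5     6     8     9    11    12    14    16    19    21

6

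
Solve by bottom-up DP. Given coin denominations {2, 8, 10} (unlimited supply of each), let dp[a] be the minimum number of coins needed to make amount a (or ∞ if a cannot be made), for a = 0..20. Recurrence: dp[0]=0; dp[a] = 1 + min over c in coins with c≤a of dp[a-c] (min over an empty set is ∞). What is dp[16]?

 a  0  1  2  3  4  5  6  7  8  9 10 11 12 13 14 15 16 17 18 19 20
dp  0  -  1  -  2  -  3  -  1  -  1  -  2  -  3  -  2  -  2  -  2
(- denotes ∞ / unreachable)

2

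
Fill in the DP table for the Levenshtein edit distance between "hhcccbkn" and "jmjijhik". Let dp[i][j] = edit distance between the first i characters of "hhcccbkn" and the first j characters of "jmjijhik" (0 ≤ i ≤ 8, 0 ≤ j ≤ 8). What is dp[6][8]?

   ''  j  m  j  i  j  h  i  k
''  0  1  2  3  4  5  6  7  8
 h  1  1  2  3  4  5  5  6  7
 h  2  2  2  3  4  5  5  6  7
 c  3  3  3  3  4  5  6  6  7
 c  4  4  4  4  4  5  6  7  7
 c  5  5  5  5  5  5  6  7  8
 b  6  6  6  6  6  6  6  7  8
 k  7  7  7  7  7  7  7  7  7
 n  8  8  8  8  8  8  8  8  8

8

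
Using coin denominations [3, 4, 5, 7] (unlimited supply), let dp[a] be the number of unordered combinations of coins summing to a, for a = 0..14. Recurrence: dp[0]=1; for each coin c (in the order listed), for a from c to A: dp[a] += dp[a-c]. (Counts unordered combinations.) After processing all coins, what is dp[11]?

3

after  coin     0     1     2     3     4     5     6     7     8     9    10    11    12    13    14
          3     1     0     0     1     0     0     1     0     0     1     0     0     1     0     0
          4     1     0     0     1     1     0     1     1     1     1     1     1     2     1     1
          5     1     0     0     1     1     1     1     1     2     2     2     2     3     3     3
          7     1     0     0     1     1     1     1     2     2     2     3     3     4     4     5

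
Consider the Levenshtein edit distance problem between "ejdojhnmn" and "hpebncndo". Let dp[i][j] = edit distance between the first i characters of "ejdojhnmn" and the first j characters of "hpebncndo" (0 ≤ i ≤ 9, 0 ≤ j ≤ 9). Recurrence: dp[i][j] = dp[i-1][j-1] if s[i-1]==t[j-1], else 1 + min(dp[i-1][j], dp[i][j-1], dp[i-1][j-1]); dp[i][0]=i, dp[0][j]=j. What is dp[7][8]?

7

   ''  h  p  e  b  n  c  n  d  o
''  0  1  2  3  4  5  6  7  8  9
 e  1  1  2  2  3  4  5  6  7  8
 j  2  2  2  3  3  4  5  6  7  8
 d  3  3  3  3  4  4  5  6  6  7
 o  4  4  4  4  4  5  5  6  7  6
 j  5  5  5  5  5  5  6  6  7  7
 h  6  5  6  6  6  6  6  7  7  8
 n  7  6  6  7  7  6  7  6  7  8
 m  8  7  7  7  8  7  7  7  7  8
 n  9  8  8  8  8  8  8  7  8  8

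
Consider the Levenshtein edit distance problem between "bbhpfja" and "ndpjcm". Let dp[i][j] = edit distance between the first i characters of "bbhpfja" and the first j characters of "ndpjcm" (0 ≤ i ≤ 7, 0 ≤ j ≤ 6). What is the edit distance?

6

   ''  n  d  p  j  c  m
''  0  1  2  3  4  5  6
 b  1  1  2  3  4  5  6
 b  2  2  2  3  4  5  6
 h  3  3  3  3  4  5  6
 p  4  4  4  3  4  5  6
 f  5  5  5  4  4  5  6
 j  6  6  6  5  4  5  6
 a  7  7  7  6  5  5  6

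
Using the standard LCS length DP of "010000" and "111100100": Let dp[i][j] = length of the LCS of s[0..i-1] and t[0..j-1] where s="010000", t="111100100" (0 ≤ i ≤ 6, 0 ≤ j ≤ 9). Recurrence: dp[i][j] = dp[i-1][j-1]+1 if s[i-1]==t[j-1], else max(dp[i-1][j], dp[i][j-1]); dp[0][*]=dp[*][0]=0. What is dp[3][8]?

3

   ''  1  1  1  1  0  0  1  0  0
''  0  0  0  0  0  0  0  0  0  0
 0  0  0  0  0  0  1  1  1  1  1
 1  0  1  1  1  1  1  1  2  2  2
 0  0  1  1  1  1  2  2  2  3  3
 0  0  1  1  1  1  2  3  3  3  4
 0  0  1  1  1  1  2  3  3  4  4
 0  0  1  1  1  1  2  3  3  4  5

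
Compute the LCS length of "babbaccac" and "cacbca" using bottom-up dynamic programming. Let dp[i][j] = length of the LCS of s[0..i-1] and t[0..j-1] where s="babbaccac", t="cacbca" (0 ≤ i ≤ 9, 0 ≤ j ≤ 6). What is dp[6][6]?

3

   ''  c  a  c  b  c  a
''  0  0  0  0  0  0  0
 b  0  0  0  0  1  1  1
 a  0  0  1  1  1  1  2
 b  0  0  1  1  2  2  2
 b  0  0  1  1  2  2  2
 a  0  0  1  1  2  2  3
 c  0  1  1  2  2  3  3
 c  0  1  1  2  2  3  3
 a  0  1  2  2  2  3  4
 c  0  1  2  3  3  3  4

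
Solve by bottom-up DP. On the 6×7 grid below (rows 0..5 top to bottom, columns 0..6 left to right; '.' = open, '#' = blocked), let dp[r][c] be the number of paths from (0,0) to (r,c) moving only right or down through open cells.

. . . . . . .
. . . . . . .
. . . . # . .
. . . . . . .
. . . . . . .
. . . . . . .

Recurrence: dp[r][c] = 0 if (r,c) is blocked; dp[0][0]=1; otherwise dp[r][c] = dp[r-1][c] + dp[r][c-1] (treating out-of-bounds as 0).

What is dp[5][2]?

r\c   0   1   2   3   4   5   6
  0   1   1   1   1   1   1   1
  1   1   2   3   4   5   6   7
  2   1   3   6  10   0   6  13
  3   1   4  10  20  20  26  39
  4   1   5  15  35  55  81 120
  5   1   6  21  56 111 192 312

21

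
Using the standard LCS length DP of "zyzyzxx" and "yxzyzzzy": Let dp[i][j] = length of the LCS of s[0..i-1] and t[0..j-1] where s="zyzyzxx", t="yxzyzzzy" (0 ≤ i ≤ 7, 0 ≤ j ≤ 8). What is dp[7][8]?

   ''  y  x  z  y  z  z  z  y
''  0  0  0  0  0  0  0  0  0
 z  0  0  0  1  1  1  1  1  1
 y  0  1  1  1  2  2  2  2  2
 z  0  1  1  2  2  3  3  3  3
 y  0  1  1  2  3  3  3  3  4
 z  0  1  1  2  3  4  4  4  4
 x  0  1  2  2  3  4  4  4  4
 x  0  1  2  2  3  4  4  4  4

4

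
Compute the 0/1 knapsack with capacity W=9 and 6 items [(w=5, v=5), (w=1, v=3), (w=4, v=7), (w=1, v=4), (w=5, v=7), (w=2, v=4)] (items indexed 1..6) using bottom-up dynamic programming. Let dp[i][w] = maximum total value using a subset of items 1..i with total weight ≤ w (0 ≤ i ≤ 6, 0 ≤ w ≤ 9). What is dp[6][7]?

15

i\w   0   1   2   3   4   5   6   7   8   9
  0   0   0   0   0   0   0   0   0   0   0
  1   0   0   0   0   0   5   5   5   5   5
  2   0   3   3   3   3   5   8   8   8   8
  3   0   3   3   3   7  10  10  10  10  12
  4   0   4   7   7   7  11  14  14  14  14
  5   0   4   7   7   7  11  14  14  14  14
  6   0   4   7   8  11  11  14  15  18  18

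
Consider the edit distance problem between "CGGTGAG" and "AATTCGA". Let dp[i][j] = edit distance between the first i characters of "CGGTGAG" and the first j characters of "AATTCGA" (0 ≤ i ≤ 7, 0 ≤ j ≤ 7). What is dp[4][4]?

   ''  A  A  T  T  C  G  A
''  0  1  2  3  4  5  6  7
 C  1  1  2  3  4  4  5  6
 G  2  2  2  3  4  5  4  5
 G  3  3  3  3  4  5  5  5
 T  4  4  4  3  3  4  5  6
 G  5  5  5  4  4  4  4  5
 A  6  5  5  5  5  5  5  4
 G  7  6  6  6  6  6  5  5

3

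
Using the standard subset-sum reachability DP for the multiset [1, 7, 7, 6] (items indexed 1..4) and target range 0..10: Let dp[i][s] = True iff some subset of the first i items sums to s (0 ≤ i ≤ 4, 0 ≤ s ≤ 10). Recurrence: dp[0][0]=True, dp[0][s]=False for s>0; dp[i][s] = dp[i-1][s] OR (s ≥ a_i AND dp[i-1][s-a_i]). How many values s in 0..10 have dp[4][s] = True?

i\s   0   1   2   3   4   5   6   7   8   9  10
  0   T   F   F   F   F   F   F   F   F   F   F
  1   T   T   F   F   F   F   F   F   F   F   F
  2   T   T   F   F   F   F   F   T   T   F   F
  3   T   T   F   F   F   F   F   T   T   F   F
  4   T   T   F   F   F   F   T   T   T   F   F

5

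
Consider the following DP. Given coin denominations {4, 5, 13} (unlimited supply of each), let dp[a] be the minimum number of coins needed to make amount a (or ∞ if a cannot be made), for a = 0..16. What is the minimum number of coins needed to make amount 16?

 a  0  1  2  3  4  5  6  7  8  9 10 11 12 13 14 15 16
dp  0  -  -  -  1  1  -  -  2  2  2  -  3  1  3  3  4
(- denotes ∞ / unreachable)

4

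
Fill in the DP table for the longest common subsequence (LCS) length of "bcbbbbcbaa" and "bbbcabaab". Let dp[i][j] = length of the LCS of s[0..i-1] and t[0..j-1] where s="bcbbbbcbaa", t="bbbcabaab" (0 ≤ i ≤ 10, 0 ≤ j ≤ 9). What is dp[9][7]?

   ''  b  b  b  c  a  b  a  a  b
''  0  0  0  0  0  0  0  0  0  0
 b  0  1  1  1  1  1  1  1  1  1
 c  0  1  1  1  2  2  2  2  2  2
 b  0  1  2  2  2  2  3  3  3  3
 b  0  1  2  3  3  3  3  3  3  4
 b  0  1  2  3  3  3  4  4  4  4
 b  0  1  2  3  3  3  4  4  4  5
 c  0  1  2  3  4  4  4  4  4  5
 b  0  1  2  3  4  4  5  5  5  5
 a  0  1  2  3  4  5  5  6  6  6
 a  0  1  2  3  4  5  5  6  7  7

6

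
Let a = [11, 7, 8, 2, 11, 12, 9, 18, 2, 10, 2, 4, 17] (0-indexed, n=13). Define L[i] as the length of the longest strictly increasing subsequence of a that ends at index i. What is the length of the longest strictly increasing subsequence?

5

   i    0    1    2    3    4    5    6    7    8    9   10   11   12
a[i]   11    7    8    2   11   12    9   18    2   10    2    4   17
L[i]    1    1    2    1    3    4    3    5    1    4    1    2    5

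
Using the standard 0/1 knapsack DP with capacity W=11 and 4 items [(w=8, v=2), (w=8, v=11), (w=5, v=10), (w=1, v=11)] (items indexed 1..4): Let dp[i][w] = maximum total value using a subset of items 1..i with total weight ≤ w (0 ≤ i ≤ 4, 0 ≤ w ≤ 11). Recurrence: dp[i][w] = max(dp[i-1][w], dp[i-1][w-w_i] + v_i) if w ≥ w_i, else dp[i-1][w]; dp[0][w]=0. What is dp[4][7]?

21

i\w   0   1   2   3   4   5   6   7   8   9  10  11
  0   0   0   0   0   0   0   0   0   0   0   0   0
  1   0   0   0   0   0   0   0   0   2   2   2   2
  2   0   0   0   0   0   0   0   0  11  11  11  11
  3   0   0   0   0   0  10  10  10  11  11  11  11
  4   0  11  11  11  11  11  21  21  21  22  22  22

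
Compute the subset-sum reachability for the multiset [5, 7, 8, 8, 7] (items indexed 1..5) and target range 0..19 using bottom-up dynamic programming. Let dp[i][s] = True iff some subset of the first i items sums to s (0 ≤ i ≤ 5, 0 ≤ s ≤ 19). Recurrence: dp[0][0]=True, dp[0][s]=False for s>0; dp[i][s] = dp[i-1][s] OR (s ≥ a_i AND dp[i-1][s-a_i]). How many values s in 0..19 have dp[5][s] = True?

10

i\s   0   1   2   3   4   5   6   7   8   9  10  11  12  13  14  15  16  17  18  19
  0   T   F   F   F   F   F   F   F   F   F   F   F   F   F   F   F   F   F   F   F
  1   T   F   F   F   F   T   F   F   F   F   F   F   F   F   F   F   F   F   F   F
  2   T   F   F   F   F   T   F   T   F   F   F   F   T   F   F   F   F   F   F   F
  3   T   F   F   F   F   T   F   T   T   F   F   F   T   T   F   T   F   F   F   F
  4   T   F   F   F   F   T   F   T   T   F   F   F   T   T   F   T   T   F   F   F
  5   T   F   F   F   F   T   F   T   T   F   F   F   T   T   T   T   T   F   F   T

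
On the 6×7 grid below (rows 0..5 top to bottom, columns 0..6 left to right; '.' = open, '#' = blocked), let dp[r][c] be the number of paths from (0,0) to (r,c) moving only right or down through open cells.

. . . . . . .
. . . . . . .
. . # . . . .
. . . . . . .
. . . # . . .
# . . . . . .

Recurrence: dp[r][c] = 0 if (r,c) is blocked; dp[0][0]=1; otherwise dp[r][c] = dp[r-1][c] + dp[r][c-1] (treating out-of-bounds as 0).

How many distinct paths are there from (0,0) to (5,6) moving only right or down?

r\c   0   1   2   3   4   5   6
  0   1   1   1   1   1   1   1
  1   1   2   3   4   5   6   7
  2   1   3   0   4   9  15  22
  3   1   4   4   8  17  32  54
  4   1   5   9   0  17  49 103
  5   0   5  14  14  31  80 183

183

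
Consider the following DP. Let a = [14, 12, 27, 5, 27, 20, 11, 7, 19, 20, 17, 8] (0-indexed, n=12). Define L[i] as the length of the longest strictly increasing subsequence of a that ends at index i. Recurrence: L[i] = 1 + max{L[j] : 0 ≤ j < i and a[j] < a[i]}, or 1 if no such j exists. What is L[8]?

   i    0    1    2    3    4    5    6    7    8    9   10   11
a[i]   14   12   27    5   27   20   11    7   19   20   17    8
L[i]    1    1    2    1    2    2    2    2    3    4    3    3

3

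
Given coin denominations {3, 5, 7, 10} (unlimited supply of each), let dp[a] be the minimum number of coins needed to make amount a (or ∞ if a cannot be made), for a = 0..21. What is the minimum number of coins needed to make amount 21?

 a  0  1  2  3  4  5  6  7  8  9 10 11 12 13 14 15 16 17 18 19 20 21
dp  0  -  -  1  -  1  2  1  2  3  1  3  2  2  2  2  3  2  3  3  2  3
(- denotes ∞ / unreachable)

3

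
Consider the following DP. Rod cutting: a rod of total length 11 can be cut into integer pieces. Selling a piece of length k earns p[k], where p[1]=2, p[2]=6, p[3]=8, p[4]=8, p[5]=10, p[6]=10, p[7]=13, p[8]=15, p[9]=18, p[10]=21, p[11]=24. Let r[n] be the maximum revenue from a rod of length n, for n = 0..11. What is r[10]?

30

   n    0    1    2    3    4    5    6    7    8    9   10   11
r[n]    0    2    6    8   12   14   18   20   24   26   30   32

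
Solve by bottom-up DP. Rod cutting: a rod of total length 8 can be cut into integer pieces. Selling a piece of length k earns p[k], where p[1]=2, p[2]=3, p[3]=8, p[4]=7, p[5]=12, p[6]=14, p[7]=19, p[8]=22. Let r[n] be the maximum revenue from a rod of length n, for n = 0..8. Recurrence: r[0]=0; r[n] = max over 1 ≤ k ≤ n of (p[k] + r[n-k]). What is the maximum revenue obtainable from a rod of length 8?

22

   n    0    1    2    3    4    5    6    7    8
r[n]    0    2    4    8   10   12   16   19   22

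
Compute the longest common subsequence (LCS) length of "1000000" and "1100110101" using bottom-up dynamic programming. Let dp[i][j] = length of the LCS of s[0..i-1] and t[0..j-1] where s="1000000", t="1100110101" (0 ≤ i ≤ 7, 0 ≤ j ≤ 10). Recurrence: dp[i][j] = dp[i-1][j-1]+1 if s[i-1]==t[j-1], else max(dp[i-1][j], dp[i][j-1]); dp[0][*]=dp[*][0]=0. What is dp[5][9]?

   ''  1  1  0  0  1  1  0  1  0  1
''  0  0  0  0  0  0  0  0  0  0  0
 1  0  1  1  1  1  1  1  1  1  1  1
 0  0  1  1  2  2  2  2  2  2  2  2
 0  0  1  1  2  3  3  3  3  3  3  3
 0  0  1  1  2  3  3  3  4  4  4  4
 0  0  1  1  2  3  3  3  4  4  5  5
 0  0  1  1  2  3  3  3  4  4  5  5
 0  0  1  1  2  3  3  3  4  4  5  5

5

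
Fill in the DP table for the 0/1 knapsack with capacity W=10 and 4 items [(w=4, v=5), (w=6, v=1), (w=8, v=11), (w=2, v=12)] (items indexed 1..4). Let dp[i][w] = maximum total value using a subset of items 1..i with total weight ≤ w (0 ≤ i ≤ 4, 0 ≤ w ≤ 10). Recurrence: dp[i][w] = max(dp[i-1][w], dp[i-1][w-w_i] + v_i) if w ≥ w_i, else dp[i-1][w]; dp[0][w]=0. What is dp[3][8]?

11

i\w   0   1   2   3   4   5   6   7   8   9  10
  0   0   0   0   0   0   0   0   0   0   0   0
  1   0   0   0   0   5   5   5   5   5   5   5
  2   0   0   0   0   5   5   5   5   5   5   6
  3   0   0   0   0   5   5   5   5  11  11  11
  4   0   0  12  12  12  12  17  17  17  17  23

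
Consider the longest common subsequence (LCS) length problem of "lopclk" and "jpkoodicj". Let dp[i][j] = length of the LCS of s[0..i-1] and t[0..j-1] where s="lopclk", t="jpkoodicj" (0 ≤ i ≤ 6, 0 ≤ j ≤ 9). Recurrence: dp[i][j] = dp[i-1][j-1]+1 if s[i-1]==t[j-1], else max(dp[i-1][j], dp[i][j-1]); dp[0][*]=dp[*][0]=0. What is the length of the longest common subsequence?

2

   ''  j  p  k  o  o  d  i  c  j
''  0  0  0  0  0  0  0  0  0  0
 l  0  0  0  0  0  0  0  0  0  0
 o  0  0  0  0  1  1  1  1  1  1
 p  0  0  1  1  1  1  1  1  1  1
 c  0  0  1  1  1  1  1  1  2  2
 l  0  0  1  1  1  1  1  1  2  2
 k  0  0  1  2  2  2  2  2  2  2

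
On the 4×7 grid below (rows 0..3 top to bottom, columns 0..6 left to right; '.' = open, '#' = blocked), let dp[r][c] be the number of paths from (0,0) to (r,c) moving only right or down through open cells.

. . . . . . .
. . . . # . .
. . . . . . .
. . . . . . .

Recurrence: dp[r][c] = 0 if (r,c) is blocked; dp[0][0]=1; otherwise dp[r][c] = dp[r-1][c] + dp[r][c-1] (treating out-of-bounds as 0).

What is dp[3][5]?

r\c   0   1   2   3   4   5   6
  0   1   1   1   1   1   1   1
  1   1   2   3   4   0   1   2
  2   1   3   6  10  10  11  13
  3   1   4  10  20  30  41  54

41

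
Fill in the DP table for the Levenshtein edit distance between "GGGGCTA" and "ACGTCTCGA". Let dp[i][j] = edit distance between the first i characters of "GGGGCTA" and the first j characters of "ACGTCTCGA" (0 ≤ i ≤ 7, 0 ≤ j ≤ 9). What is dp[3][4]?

3

   ''  A  C  G  T  C  T  C  G  A
''  0  1  2  3  4  5  6  7  8  9
 G  1  1  2  2  3  4  5  6  7  8
 G  2  2  2  2  3  4  5  6  6  7
 G  3  3  3  2  3  4  5  6  6  7
 G  4  4  4  3  3  4  5  6  6  7
 C  5  5  4  4  4  3  4  5  6  7
 T  6  6  5  5  4  4  3  4  5  6
 A  7  6  6  6  5  5  4  4  5  5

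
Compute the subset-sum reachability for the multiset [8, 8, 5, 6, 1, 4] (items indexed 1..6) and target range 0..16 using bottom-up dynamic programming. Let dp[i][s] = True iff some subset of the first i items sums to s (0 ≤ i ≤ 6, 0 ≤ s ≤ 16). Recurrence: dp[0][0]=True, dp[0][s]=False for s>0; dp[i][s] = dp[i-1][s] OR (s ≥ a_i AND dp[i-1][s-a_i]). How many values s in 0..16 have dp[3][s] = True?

5

i\s   0   1   2   3   4   5   6   7   8   9  10  11  12  13  14  15  16
  0   T   F   F   F   F   F   F   F   F   F   F   F   F   F   F   F   F
  1   T   F   F   F   F   F   F   F   T   F   F   F   F   F   F   F   F
  2   T   F   F   F   F   F   F   F   T   F   F   F   F   F   F   F   T
  3   T   F   F   F   F   T   F   F   T   F   F   F   F   T   F   F   T
  4   T   F   F   F   F   T   T   F   T   F   F   T   F   T   T   F   T
  5   T   T   F   F   F   T   T   T   T   T   F   T   T   T   T   T   T
  6   T   T   F   F   T   T   T   T   T   T   T   T   T   T   T   T   T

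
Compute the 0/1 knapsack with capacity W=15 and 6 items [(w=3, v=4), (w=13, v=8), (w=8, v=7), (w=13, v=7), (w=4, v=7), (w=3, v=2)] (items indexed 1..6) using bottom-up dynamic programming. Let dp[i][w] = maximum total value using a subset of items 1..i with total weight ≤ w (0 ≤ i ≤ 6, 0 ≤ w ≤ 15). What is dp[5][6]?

i\w   0   1   2   3   4   5   6   7   8   9  10  11  12  13  14  15
  0   0   0   0   0   0   0   0   0   0   0   0   0   0   0   0   0
  1   0   0   0   4   4   4   4   4   4   4   4   4   4   4   4   4
  2   0   0   0   4   4   4   4   4   4   4   4   4   4   8   8   8
  3   0   0   0   4   4   4   4   4   7   7   7  11  11  11  11  11
  4   0   0   0   4   4   4   4   4   7   7   7  11  11  11  11  11
  5   0   0   0   4   7   7   7  11  11  11  11  11  14  14  14  18
  6   0   0   0   4   7   7   7  11  11  11  13  13  14  14  14  18

7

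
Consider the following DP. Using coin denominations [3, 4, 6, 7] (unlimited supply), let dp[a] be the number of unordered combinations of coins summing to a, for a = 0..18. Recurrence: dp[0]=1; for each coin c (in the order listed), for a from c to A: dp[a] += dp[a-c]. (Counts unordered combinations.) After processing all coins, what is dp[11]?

after  coin     0     1     2     3     4     5     6     7     8     9    10    11    12    13    14    15    16    17    18
          3     1     0     0     1     0     0     1     0     0     1     0     0     1     0     0     1     0     0     1
          4     1     0     0     1     1     0     1     1     1     1     1     1     2     1     1     2     2     1     2
          6     1     0     0     1     1     0     2     1     1     2     2     1     4     2     2     4     4     2     6
          7     1     0     0     1     1     0     2     2     1     2     3     2     4     4     4     5     6     5     8

2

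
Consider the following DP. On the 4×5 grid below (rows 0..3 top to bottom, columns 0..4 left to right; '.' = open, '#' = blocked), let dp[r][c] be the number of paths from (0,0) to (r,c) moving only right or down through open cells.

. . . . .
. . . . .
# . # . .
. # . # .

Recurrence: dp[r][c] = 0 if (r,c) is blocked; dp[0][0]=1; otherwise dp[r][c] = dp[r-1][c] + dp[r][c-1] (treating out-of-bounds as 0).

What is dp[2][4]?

9

r\c   0   1   2   3   4
  0   1   1   1   1   1
  1   1   2   3   4   5
  2   0   2   0   4   9
  3   0   0   0   0   9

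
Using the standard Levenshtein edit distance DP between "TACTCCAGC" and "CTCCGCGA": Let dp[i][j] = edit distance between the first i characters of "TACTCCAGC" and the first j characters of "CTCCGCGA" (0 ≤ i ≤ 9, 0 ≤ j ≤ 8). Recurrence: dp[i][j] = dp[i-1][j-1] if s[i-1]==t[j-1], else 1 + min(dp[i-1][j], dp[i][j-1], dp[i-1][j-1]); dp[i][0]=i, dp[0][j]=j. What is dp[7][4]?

3

   ''  C  T  C  C  G  C  G  A
''  0  1  2  3  4  5  6  7  8
 T  1  1  1  2  3  4  5  6  7
 A  2  2  2  2  3  4  5  6  6
 C  3  2  3  2  2  3  4  5  6
 T  4  3  2  3  3  3  4  5  6
 C  5  4  3  2  3  4  3  4  5
 C  6  5  4  3  2  3  4  4  5
 A  7  6  5  4  3  3  4  5  4
 G  8  7  6  5  4  3  4  4  5
 C  9  8  7  6  5  4  3  4  5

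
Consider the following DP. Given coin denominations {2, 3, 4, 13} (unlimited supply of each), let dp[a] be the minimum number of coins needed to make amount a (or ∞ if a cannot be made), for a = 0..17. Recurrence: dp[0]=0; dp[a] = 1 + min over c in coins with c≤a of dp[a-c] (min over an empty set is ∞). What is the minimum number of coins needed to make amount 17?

 a  0  1  2  3  4  5  6  7  8  9 10 11 12 13 14 15 16 17
dp  0  -  1  1  1  2  2  2  2  3  3  3  3  1  4  2  2  2
(- denotes ∞ / unreachable)

2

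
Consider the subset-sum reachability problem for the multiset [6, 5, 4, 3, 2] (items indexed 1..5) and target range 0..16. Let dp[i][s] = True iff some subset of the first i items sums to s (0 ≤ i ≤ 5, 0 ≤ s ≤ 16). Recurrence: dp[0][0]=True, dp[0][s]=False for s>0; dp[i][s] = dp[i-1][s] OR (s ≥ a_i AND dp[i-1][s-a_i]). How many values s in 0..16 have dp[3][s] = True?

i\s   0   1   2   3   4   5   6   7   8   9  10  11  12  13  14  15  16
  0   T   F   F   F   F   F   F   F   F   F   F   F   F   F   F   F   F
  1   T   F   F   F   F   F   T   F   F   F   F   F   F   F   F   F   F
  2   T   F   F   F   F   T   T   F   F   F   F   T   F   F   F   F   F
  3   T   F   F   F   T   T   T   F   F   T   T   T   F   F   F   T   F
  4   T   F   F   T   T   T   T   T   T   T   T   T   T   T   T   T   F
  5   T   F   T   T   T   T   T   T   T   T   T   T   T   T   T   T   T

8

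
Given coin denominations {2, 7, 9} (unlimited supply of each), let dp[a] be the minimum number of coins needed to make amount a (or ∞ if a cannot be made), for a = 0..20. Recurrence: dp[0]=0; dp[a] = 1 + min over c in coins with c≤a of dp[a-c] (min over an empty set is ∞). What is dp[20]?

3

 a  0  1  2  3  4  5  6  7  8  9 10 11 12 13 14 15 16 17 18 19 20
dp  0  -  1  -  2  -  3  1  4  1  5  2  6  3  2  4  2  5  2  6  3
(- denotes ∞ / unreachable)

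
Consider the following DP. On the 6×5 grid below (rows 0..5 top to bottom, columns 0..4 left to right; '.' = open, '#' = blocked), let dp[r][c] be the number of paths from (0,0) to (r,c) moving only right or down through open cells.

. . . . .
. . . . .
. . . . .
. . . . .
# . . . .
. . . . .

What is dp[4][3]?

34

r\c   0   1   2   3   4
  0   1   1   1   1   1
  1   1   2   3   4   5
  2   1   3   6  10  15
  3   1   4  10  20  35
  4   0   4  14  34  69
  5   0   4  18  52 121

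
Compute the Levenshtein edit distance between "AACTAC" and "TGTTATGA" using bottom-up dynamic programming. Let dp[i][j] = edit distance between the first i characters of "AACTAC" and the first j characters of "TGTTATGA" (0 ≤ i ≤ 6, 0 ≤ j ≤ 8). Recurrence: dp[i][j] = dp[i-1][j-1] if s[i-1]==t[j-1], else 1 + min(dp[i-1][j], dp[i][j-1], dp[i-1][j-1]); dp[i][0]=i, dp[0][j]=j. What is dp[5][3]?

4

   ''  T  G  T  T  A  T  G  A
''  0  1  2  3  4  5  6  7  8
 A  1  1  2  3  4  4  5  6  7
 A  2  2  2  3  4  4  5  6  6
 C  3  3  3  3  4  5  5  6  7
 T  4  3  4  3  3  4  5  6  7
 A  5  4  4  4  4  3  4  5  6
 C  6  5  5  5  5  4  4  5  6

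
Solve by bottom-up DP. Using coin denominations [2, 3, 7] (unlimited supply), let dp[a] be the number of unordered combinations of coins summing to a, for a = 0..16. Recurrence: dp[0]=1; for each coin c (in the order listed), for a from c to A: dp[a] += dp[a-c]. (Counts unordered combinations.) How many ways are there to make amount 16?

6

after  coin     0     1     2     3     4     5     6     7     8     9    10    11    12    13    14    15    16
          2     1     0     1     0     1     0     1     0     1     0     1     0     1     0     1     0     1
          3     1     0     1     1     1     1     2     1     2     2     2     2     3     2     3     3     3
          7     1     0     1     1     1     1     2     2     2     3     3     3     4     4     5     5     6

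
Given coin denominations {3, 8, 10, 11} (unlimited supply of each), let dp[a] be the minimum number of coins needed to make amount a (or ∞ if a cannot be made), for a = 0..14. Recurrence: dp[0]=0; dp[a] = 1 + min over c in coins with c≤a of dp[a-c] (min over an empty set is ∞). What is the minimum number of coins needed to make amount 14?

 a  0  1  2  3  4  5  6  7  8  9 10 11 12 13 14
dp  0  -  -  1  -  -  2  -  1  3  1  1  4  2  2
(- denotes ∞ / unreachable)

2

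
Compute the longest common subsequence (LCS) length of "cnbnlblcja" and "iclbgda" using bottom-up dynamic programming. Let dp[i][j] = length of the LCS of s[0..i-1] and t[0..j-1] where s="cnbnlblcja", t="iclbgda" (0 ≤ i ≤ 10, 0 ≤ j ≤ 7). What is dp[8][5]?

3

   ''  i  c  l  b  g  d  a
''  0  0  0  0  0  0  0  0
 c  0  0  1  1  1  1  1  1
 n  0  0  1  1  1  1  1  1
 b  0  0  1  1  2  2  2  2
 n  0  0  1  1  2  2  2  2
 l  0  0  1  2  2  2  2  2
 b  0  0  1  2  3  3  3  3
 l  0  0  1  2  3  3  3  3
 c  0  0  1  2  3  3  3  3
 j  0  0  1  2  3  3  3  3
 a  0  0  1  2  3  3  3  4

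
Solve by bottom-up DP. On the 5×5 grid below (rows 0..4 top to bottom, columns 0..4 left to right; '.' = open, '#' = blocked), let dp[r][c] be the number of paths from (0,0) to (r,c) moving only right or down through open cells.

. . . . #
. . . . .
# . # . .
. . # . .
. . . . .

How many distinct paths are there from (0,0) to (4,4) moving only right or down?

18

r\c   0   1   2   3   4
  0   1   1   1   1   0
  1   1   2   3   4   4
  2   0   2   0   4   8
  3   0   2   0   4  12
  4   0   2   2   6  18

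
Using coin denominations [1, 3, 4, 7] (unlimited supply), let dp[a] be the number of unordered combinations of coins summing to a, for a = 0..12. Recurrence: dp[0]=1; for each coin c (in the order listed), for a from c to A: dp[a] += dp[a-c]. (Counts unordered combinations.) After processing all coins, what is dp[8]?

after  coin     0     1     2     3     4     5     6     7     8     9    10    11    12
          1     1     1     1     1     1     1     1     1     1     1     1     1     1
          3     1     1     1     2     2     2     3     3     3     4     4     4     5
          4     1     1     1     2     3     3     4     5     6     7     8     9    11
          7     1     1     1     2     3     3     4     6     7     8    10    12    14

7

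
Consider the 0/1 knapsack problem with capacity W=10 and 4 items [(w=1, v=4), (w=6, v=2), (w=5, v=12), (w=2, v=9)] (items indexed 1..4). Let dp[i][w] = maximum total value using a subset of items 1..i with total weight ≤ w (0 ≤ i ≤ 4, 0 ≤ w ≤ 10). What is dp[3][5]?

i\w   0   1   2   3   4   5   6   7   8   9  10
  0   0   0   0   0   0   0   0   0   0   0   0
  1   0   4   4   4   4   4   4   4   4   4   4
  2   0   4   4   4   4   4   4   6   6   6   6
  3   0   4   4   4   4  12  16  16  16  16  16
  4   0   4   9  13  13  13  16  21  25  25  25

12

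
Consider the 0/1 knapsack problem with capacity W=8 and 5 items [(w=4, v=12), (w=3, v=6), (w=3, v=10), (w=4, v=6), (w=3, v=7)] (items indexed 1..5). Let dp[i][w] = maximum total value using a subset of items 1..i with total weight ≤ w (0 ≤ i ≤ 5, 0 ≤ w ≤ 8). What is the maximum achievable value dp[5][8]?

22

i\w   0   1   2   3   4   5   6   7   8
  0   0   0   0   0   0   0   0   0   0
  1   0   0   0   0  12  12  12  12  12
  2   0   0   0   6  12  12  12  18  18
  3   0   0   0  10  12  12  16  22  22
  4   0   0   0  10  12  12  16  22  22
  5   0   0   0  10  12  12  17  22  22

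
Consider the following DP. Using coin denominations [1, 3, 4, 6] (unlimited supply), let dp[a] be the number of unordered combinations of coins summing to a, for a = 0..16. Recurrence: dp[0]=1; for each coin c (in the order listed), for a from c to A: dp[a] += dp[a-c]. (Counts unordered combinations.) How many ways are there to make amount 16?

28

after  coin     0     1     2     3     4     5     6     7     8     9    10    11    12    13    14    15    16
          1     1     1     1     1     1     1     1     1     1     1     1     1     1     1     1     1     1
          3     1     1     1     2     2     2     3     3     3     4     4     4     5     5     5     6     6
          4     1     1     1     2     3     3     4     5     6     7     8     9    11    12    13    15    17
          6     1     1     1     2     3     3     5     6     7     9    11    12    16    18    20    24    28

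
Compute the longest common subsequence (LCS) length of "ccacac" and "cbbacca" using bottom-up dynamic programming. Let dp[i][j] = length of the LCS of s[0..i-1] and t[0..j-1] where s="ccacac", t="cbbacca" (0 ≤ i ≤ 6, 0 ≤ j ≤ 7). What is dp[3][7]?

3

   ''  c  b  b  a  c  c  a
''  0  0  0  0  0  0  0  0
 c  0  1  1  1  1  1  1  1
 c  0  1  1  1  1  2  2  2
 a  0  1  1  1  2  2  2  3
 c  0  1  1  1  2  3  3  3
 a  0  1  1  1  2  3  3  4
 c  0  1  1  1  2  3  4  4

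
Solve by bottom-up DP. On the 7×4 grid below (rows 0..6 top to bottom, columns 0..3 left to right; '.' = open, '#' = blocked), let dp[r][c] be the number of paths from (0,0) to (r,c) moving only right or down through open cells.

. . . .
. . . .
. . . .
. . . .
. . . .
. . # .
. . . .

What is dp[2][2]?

6

r\c   0   1   2   3
  0   1   1   1   1
  1   1   2   3   4
  2   1   3   6  10
  3   1   4  10  20
  4   1   5  15  35
  5   1   6   0  35
  6   1   7   7  42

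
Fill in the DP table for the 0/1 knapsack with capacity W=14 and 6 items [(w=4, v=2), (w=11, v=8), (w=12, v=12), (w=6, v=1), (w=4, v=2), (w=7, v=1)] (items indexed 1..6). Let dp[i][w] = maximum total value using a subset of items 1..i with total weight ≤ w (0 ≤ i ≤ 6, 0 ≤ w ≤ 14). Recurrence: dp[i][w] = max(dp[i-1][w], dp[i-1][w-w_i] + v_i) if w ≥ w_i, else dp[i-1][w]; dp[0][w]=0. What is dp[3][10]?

i\w   0   1   2   3   4   5   6   7   8   9  10  11  12  13  14
  0   0   0   0   0   0   0   0   0   0   0   0   0   0   0   0
  1   0   0   0   0   2   2   2   2   2   2   2   2   2   2   2
  2   0   0   0   0   2   2   2   2   2   2   2   8   8   8   8
  3   0   0   0   0   2   2   2   2   2   2   2   8  12  12  12
  4   0   0   0   0   2   2   2   2   2   2   3   8  12  12  12
  5   0   0   0   0   2   2   2   2   4   4   4   8  12  12  12
  6   0   0   0   0   2   2   2   2   4   4   4   8  12  12  12

2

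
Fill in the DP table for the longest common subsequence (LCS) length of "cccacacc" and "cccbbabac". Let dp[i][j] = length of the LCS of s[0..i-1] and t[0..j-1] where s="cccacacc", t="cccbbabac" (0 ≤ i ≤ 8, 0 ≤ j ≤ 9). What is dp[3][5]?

   ''  c  c  c  b  b  a  b  a  c
''  0  0  0  0  0  0  0  0  0  0
 c  0  1  1  1  1  1  1  1  1  1
 c  0  1  2  2  2  2  2  2  2  2
 c  0  1  2  3  3  3  3  3  3  3
 a  0  1  2  3  3  3  4  4  4  4
 c  0  1  2  3  3  3  4  4  4  5
 a  0  1  2  3  3  3  4  4  5  5
 c  0  1  2  3  3  3  4  4  5  6
 c  0  1  2  3  3  3  4  4  5  6

3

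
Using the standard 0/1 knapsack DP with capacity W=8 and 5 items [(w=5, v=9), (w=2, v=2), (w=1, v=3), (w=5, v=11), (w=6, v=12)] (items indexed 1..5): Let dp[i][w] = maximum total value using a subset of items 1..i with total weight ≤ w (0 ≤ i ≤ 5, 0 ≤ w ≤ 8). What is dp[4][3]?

5

i\w   0   1   2   3   4   5   6   7   8
  0   0   0   0   0   0   0   0   0   0
  1   0   0   0   0   0   9   9   9   9
  2   0   0   2   2   2   9   9  11  11
  3   0   3   3   5   5   9  12  12  14
  4   0   3   3   5   5  11  14  14  16
  5   0   3   3   5   5  11  14  15  16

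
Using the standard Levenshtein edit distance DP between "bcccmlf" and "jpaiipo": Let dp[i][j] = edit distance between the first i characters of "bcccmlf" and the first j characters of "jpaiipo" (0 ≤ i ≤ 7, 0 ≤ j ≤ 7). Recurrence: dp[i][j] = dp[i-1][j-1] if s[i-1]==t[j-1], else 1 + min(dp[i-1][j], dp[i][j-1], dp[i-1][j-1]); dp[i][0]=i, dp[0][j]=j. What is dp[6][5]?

6

   ''  j  p  a  i  i  p  o
''  0  1  2  3  4  5  6  7
 b  1  1  2  3  4  5  6  7
 c  2  2  2  3  4  5  6  7
 c  3  3  3  3  4  5  6  7
 c  4  4  4  4  4  5  6  7
 m  5  5  5  5  5  5  6  7
 l  6  6  6  6  6  6  6  7
 f  7  7  7  7  7  7  7  7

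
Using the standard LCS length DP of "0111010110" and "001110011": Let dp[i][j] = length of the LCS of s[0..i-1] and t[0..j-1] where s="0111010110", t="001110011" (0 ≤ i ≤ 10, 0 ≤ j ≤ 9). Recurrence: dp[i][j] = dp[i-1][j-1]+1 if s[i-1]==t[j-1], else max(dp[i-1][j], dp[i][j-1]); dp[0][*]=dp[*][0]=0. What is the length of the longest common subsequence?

   ''  0  0  1  1  1  0  0  1  1
''  0  0  0  0  0  0  0  0  0  0
 0  0  1  1  1  1  1  1  1  1  1
 1  0  1  1  2  2  2  2  2  2  2
 1  0  1  1  2  3  3  3  3  3  3
 1  0  1  1  2  3  4  4  4  4  4
 0  0  1  2  2  3  4  5  5  5  5
 1  0  1  2  3  3  4  5  5  6  6
 0  0  1  2  3  3  4  5  6  6  6
 1  0  1  2  3  4  4  5  6  7  7
 1  0  1  2  3  4  5  5  6  7  8
 0  0  1  2  3  4  5  6  6  7  8

8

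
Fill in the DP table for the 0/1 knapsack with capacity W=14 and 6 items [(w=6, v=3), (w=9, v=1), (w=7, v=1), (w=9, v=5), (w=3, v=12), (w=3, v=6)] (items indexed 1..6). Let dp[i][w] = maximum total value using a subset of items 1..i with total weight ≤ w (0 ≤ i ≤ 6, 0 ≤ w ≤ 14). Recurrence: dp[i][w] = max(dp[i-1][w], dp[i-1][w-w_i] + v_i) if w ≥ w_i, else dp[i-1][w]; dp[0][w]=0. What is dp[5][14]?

i\w   0   1   2   3   4   5   6   7   8   9  10  11  12  13  14
  0   0   0   0   0   0   0   0   0   0   0   0   0   0   0   0
  1   0   0   0   0   0   0   3   3   3   3   3   3   3   3   3
  2   0   0   0   0   0   0   3   3   3   3   3   3   3   3   3
  3   0   0   0   0   0   0   3   3   3   3   3   3   3   4   4
  4   0   0   0   0   0   0   3   3   3   5   5   5   5   5   5
  5   0   0   0  12  12  12  12  12  12  15  15  15  17  17  17
  6   0   0   0  12  12  12  18  18  18  18  18  18  21  21  21

17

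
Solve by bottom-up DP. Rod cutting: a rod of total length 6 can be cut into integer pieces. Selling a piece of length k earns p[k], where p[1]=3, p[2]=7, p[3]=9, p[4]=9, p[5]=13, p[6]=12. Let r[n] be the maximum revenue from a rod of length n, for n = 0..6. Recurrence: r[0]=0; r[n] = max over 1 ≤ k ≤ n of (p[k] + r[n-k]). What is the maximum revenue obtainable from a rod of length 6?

   n    0    1    2    3    4    5    6
r[n]    0    3    7   10   14   17   21

21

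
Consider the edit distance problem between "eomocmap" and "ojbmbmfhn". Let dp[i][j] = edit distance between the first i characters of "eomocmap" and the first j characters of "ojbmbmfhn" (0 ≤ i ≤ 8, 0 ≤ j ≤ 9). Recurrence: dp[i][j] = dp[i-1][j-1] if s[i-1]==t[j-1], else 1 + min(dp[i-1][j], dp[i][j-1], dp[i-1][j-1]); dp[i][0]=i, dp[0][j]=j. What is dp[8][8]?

   ''  o  j  b  m  b  m  f  h  n
''  0  1  2  3  4  5  6  7  8  9
 e  1  1  2  3  4  5  6  7  8  9
 o  2  1  2  3  4  5  6  7  8  9
 m  3  2  2  3  3  4  5  6  7  8
 o  4  3  3  3  4  4  5  6  7  8
 c  5  4  4  4  4  5  5  6  7  8
 m  6  5  5  5  4  5  5  6  7  8
 a  7  6  6  6  5  5  6  6  7  8
 p  8  7  7  7  6  6  6  7  7  8

7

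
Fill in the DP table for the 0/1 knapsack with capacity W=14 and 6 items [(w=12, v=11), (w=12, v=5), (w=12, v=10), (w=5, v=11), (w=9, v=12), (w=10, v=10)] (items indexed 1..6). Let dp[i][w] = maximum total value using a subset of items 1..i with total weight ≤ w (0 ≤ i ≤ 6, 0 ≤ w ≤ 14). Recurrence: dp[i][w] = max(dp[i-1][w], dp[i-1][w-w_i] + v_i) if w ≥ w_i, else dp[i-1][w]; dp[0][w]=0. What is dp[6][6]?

i\w   0   1   2   3   4   5   6   7   8   9  10  11  12  13  14
  0   0   0   0   0   0   0   0   0   0   0   0   0   0   0   0
  1   0   0   0   0   0   0   0   0   0   0   0   0  11  11  11
  2   0   0   0   0   0   0   0   0   0   0   0   0  11  11  11
  3   0   0   0   0   0   0   0   0   0   0   0   0  11  11  11
  4   0   0   0   0   0  11  11  11  11  11  11  11  11  11  11
  5   0   0   0   0   0  11  11  11  11  12  12  12  12  12  23
  6   0   0   0   0   0  11  11  11  11  12  12  12  12  12  23

11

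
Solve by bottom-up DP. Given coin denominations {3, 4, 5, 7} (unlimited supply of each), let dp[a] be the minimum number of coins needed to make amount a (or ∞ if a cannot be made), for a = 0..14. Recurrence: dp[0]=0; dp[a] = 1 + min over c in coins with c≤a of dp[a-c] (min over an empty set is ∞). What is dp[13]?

 a  0  1  2  3  4  5  6  7  8  9 10 11 12 13 14
dp  0  -  -  1  1  1  2  1  2  2  2  2  2  3  2
(- denotes ∞ / unreachable)

3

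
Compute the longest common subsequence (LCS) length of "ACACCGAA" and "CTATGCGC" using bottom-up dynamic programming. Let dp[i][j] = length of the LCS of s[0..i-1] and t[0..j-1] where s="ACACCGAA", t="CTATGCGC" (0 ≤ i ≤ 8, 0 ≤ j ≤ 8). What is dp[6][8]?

4

   ''  C  T  A  T  G  C  G  C
''  0  0  0  0  0  0  0  0  0
 A  0  0  0  1  1  1  1  1  1
 C  0  1  1  1  1  1  2  2  2
 A  0  1  1  2  2  2  2  2  2
 C  0  1  1  2  2  2  3  3  3
 C  0  1  1  2  2  2  3  3  4
 G  0  1  1  2  2  3  3  4  4
 A  0  1  1  2  2  3  3  4  4
 A  0  1  1  2  2  3  3  4  4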